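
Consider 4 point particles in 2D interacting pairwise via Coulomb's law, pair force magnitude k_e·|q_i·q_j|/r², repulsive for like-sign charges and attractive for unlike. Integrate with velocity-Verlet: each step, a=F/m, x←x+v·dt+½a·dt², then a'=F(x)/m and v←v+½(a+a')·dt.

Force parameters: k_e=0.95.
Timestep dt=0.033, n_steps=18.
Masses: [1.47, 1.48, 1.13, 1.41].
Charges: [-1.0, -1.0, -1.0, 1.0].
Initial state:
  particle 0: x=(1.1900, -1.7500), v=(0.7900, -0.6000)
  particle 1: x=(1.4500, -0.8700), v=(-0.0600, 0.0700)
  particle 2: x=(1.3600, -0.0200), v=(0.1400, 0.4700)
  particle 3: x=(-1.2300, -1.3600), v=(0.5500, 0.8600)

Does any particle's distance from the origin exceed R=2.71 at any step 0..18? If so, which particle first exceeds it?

yes, particle 0

step 0: x0=(1.1900, -1.7500) x1=(1.4500, -0.8700) x2=(1.3600, -0.0200) x3=(-1.2300, -1.3600)
step 1: x0=(1.2159, -1.7703) x1=(1.4481, -0.8678) x2=(1.3645, -0.0037) x3=(-1.2117, -1.3316)
step 2: x0=(1.2414, -1.7916) x1=(1.4465, -0.8657) x2=(1.3689, 0.0140) x3=(-1.1931, -1.3032)
step 3: x0=(1.2667, -1.8139) x1=(1.4450, -0.8638) x2=(1.3730, 0.0331) x3=(-1.1742, -1.2747)
step 4: x0=(1.2917, -1.8370) x1=(1.4436, -0.8620) x2=(1.3770, 0.0535) x3=(-1.1550, -1.2462)
step 5: x0=(1.3164, -1.8611) x1=(1.4422, -0.8604) x2=(1.3808, 0.0753) x3=(-1.1355, -1.2177)
step 6: x0=(1.3410, -1.8860) x1=(1.4409, -0.8589) x2=(1.3844, 0.0982) x3=(-1.1158, -1.1891)
step 7: x0=(1.3654, -1.9117) x1=(1.4396, -0.8575) x2=(1.3879, 0.1224) x3=(-1.0957, -1.1605)
step 8: x0=(1.3896, -1.9382) x1=(1.4383, -0.8562) x2=(1.3913, 0.1476) x3=(-1.0753, -1.1319)
step 9: x0=(1.4138, -1.9654) x1=(1.4370, -0.8550) x2=(1.3944, 0.1739) x3=(-1.0546, -1.1033)
step 10: x0=(1.4378, -1.9933) x1=(1.4355, -0.8540) x2=(1.3975, 0.2013) x3=(-1.0336, -1.0746)
step 11: x0=(1.4617, -2.0218) x1=(1.4340, -0.8530) x2=(1.4004, 0.2296) x3=(-1.0123, -1.0460)
step 12: x0=(1.4855, -2.0510) x1=(1.4323, -0.8521) x2=(1.4032, 0.2587) x3=(-0.9907, -1.0173)
step 13: x0=(1.5093, -2.0807) x1=(1.4306, -0.8513) x2=(1.4058, 0.2888) x3=(-0.9688, -0.9886)
step 14: x0=(1.5330, -2.1110) x1=(1.4287, -0.8506) x2=(1.4083, 0.3196) x3=(-0.9466, -0.9599)
step 15: x0=(1.5567, -2.1418) x1=(1.4266, -0.8500) x2=(1.4107, 0.3512) x3=(-0.9241, -0.9311)
step 16: x0=(1.5804, -2.1731) x1=(1.4244, -0.8494) x2=(1.4129, 0.3836) x3=(-0.9013, -0.9024)
step 17: x0=(1.6040, -2.2049) x1=(1.4220, -0.8490) x2=(1.4150, 0.4166) x3=(-0.8781, -0.8736)
step 18: x0=(1.6276, -2.2371) x1=(1.4195, -0.8485) x2=(1.4170, 0.4502) x3=(-0.8547, -0.8449)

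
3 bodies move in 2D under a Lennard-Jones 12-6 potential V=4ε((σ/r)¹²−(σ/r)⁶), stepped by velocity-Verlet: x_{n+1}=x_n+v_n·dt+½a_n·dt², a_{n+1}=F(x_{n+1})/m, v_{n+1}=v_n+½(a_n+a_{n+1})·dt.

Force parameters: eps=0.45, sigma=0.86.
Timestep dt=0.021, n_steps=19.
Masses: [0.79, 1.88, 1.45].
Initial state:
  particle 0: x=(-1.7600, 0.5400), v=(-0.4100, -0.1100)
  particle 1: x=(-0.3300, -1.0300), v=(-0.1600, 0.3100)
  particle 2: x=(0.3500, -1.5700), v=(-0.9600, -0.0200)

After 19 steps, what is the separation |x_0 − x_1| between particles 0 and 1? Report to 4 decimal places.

step 0: x0=(-1.7600, 0.5400) x1=(-0.3300, -1.0300) x2=(0.3500, -1.5700)
step 1: x0=(-1.7686, 0.5377) x1=(-0.3343, -1.0227) x2=(0.3311, -1.5714)
step 2: x0=(-1.7772, 0.5354) x1=(-0.3408, -1.0137) x2=(0.3150, -1.5751)
step 3: x0=(-1.7858, 0.5330) x1=(-0.3494, -1.0028) x2=(0.3015, -1.5811)
step 4: x0=(-1.7944, 0.5307) x1=(-0.3597, -0.9905) x2=(0.2903, -1.5891)
step 5: x0=(-1.8029, 0.5283) x1=(-0.3712, -0.9769) x2=(0.2808, -1.5986)
step 6: x0=(-1.8115, 0.5260) x1=(-0.3836, -0.9626) x2=(0.2722, -1.6091)
step 7: x0=(-1.8200, 0.5236) x1=(-0.3963, -0.9479) x2=(0.2643, -1.6202)
step 8: x0=(-1.8286, 0.5212) x1=(-0.4093, -0.9330) x2=(0.2565, -1.6314)
step 9: x0=(-1.8371, 0.5188) x1=(-0.4222, -0.9181) x2=(0.2487, -1.6427)
step 10: x0=(-1.8456, 0.5164) x1=(-0.4351, -0.9033) x2=(0.2408, -1.6538)
step 11: x0=(-1.8541, 0.5139) x1=(-0.4478, -0.8887) x2=(0.2327, -1.6647)
step 12: x0=(-1.8626, 0.5115) x1=(-0.4604, -0.8742) x2=(0.2244, -1.6753)
step 13: x0=(-1.8710, 0.5090) x1=(-0.4727, -0.8600) x2=(0.2158, -1.6856)
step 14: x0=(-1.8795, 0.5065) x1=(-0.4849, -0.8460) x2=(0.2070, -1.6957)
step 15: x0=(-1.8879, 0.5040) x1=(-0.4969, -0.8322) x2=(0.1980, -1.7054)
step 16: x0=(-1.8963, 0.5015) x1=(-0.5088, -0.8186) x2=(0.1887, -1.7149)
step 17: x0=(-1.9047, 0.4990) x1=(-0.5204, -0.8052) x2=(0.1792, -1.7241)
step 18: x0=(-1.9131, 0.4964) x1=(-0.5320, -0.7920) x2=(0.1696, -1.7331)
step 19: x0=(-1.9214, 0.4939) x1=(-0.5434, -0.7790) x2=(0.1597, -1.7418)

1.8759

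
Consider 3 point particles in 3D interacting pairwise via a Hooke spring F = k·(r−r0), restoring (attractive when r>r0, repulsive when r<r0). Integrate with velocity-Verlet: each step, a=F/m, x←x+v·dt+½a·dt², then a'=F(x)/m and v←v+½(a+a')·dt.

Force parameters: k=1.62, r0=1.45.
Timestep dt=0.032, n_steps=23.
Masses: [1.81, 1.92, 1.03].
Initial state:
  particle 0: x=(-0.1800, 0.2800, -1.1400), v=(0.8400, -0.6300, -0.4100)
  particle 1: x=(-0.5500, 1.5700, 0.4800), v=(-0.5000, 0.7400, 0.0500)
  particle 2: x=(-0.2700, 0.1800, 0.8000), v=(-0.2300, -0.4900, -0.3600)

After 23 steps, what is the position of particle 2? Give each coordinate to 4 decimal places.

step 0: x0=(-0.1800, 0.2800, -1.1400) x1=(-0.5500, 1.5700, 0.4800) x2=(-0.2700, 0.1800, 0.8000)
step 1: x0=(-0.1532, 0.2600, -1.1527) x1=(-0.5660, 1.5935, 0.4814) x2=(-0.2773, 0.1643, 0.7881)
step 2: x0=(-0.1265, 0.2404, -1.1644) x1=(-0.5818, 1.6166, 0.4823) x2=(-0.2846, 0.1488, 0.7754)
step 3: x0=(-0.1000, 0.2212, -1.1751) x1=(-0.5975, 1.6392, 0.4828) x2=(-0.2919, 0.1334, 0.7618)
step 4: x0=(-0.0738, 0.2024, -1.1849) x1=(-0.6130, 1.6613, 0.4827) x2=(-0.2991, 0.1182, 0.7474)
step 5: x0=(-0.0477, 0.1841, -1.1937) x1=(-0.6283, 1.6829, 0.4822) x2=(-0.3063, 0.1033, 0.7322)
step 6: x0=(-0.0219, 0.1663, -1.2014) x1=(-0.6434, 1.7038, 0.4812) x2=(-0.3134, 0.0887, 0.7162)
step 7: x0=(0.0036, 0.1490, -1.2081) x1=(-0.6582, 1.7239, 0.4796) x2=(-0.3205, 0.0744, 0.6993)
step 8: x0=(0.0288, 0.1323, -1.2137) x1=(-0.6728, 1.7434, 0.4774) x2=(-0.3275, 0.0606, 0.6816)
step 9: x0=(0.0536, 0.1162, -1.2183) x1=(-0.6871, 1.7620, 0.4748) x2=(-0.3345, 0.0472, 0.6631)
step 10: x0=(0.0781, 0.1006, -1.2218) x1=(-0.7011, 1.7798, 0.4715) x2=(-0.3414, 0.0344, 0.6437)
step 11: x0=(0.1022, 0.0857, -1.2243) x1=(-0.7147, 1.7967, 0.4676) x2=(-0.3483, 0.0221, 0.6236)
step 12: x0=(0.1258, 0.0715, -1.2256) x1=(-0.7280, 1.8127, 0.4631) x2=(-0.3551, 0.0104, 0.6028)
step 13: x0=(0.1490, 0.0579, -1.2260) x1=(-0.7408, 1.8276, 0.4581) x2=(-0.3618, -0.0006, 0.5812)
step 14: x0=(0.1718, 0.0451, -1.2252) x1=(-0.7533, 1.8416, 0.4524) x2=(-0.3685, -0.0110, 0.5589)
step 15: x0=(0.1941, 0.0330, -1.2234) x1=(-0.7653, 1.8544, 0.4461) x2=(-0.3752, -0.0206, 0.5359)
step 16: x0=(0.2158, 0.0216, -1.2205) x1=(-0.7769, 1.8662, 0.4391) x2=(-0.3818, -0.0295, 0.5123)
step 17: x0=(0.2370, 0.0110, -1.2167) x1=(-0.7880, 1.8768, 0.4315) x2=(-0.3884, -0.0376, 0.4881)
step 18: x0=(0.2577, 0.0011, -1.2118) x1=(-0.7985, 1.8862, 0.4233) x2=(-0.3949, -0.0448, 0.4633)
step 19: x0=(0.2778, -0.0079, -1.2059) x1=(-0.8086, 1.8945, 0.4144) x2=(-0.4014, -0.0513, 0.4379)
step 20: x0=(0.2973, -0.0161, -1.1991) x1=(-0.8182, 1.9015, 0.4048) x2=(-0.4079, -0.0568, 0.4120)
step 21: x0=(0.3162, -0.0236, -1.1913) x1=(-0.8271, 1.9073, 0.3946) x2=(-0.4144, -0.0615, 0.3857)
step 22: x0=(0.3346, -0.0301, -1.1825) x1=(-0.8356, 1.9118, 0.3838) x2=(-0.4208, -0.0653, 0.3590)
step 23: x0=(0.3523, -0.0359, -1.1729) x1=(-0.8434, 1.9150, 0.3723) x2=(-0.4273, -0.0682, 0.3319)

(-0.4273, -0.0682, 0.3319)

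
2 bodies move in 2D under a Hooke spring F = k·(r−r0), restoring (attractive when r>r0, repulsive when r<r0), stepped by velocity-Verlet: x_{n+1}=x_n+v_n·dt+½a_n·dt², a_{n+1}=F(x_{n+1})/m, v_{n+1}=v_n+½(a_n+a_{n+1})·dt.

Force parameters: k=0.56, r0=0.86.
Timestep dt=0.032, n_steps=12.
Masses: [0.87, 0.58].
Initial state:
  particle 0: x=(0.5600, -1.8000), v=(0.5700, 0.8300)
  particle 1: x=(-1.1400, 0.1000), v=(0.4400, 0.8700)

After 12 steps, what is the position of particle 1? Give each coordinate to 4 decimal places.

step 0: x0=(0.5600, -1.8000) x1=(-1.1400, 0.1000)
step 1: x0=(0.5779, -1.7730) x1=(-1.1254, 0.1272)
step 2: x0=(0.5950, -1.7452) x1=(-1.1096, 0.1532)
step 3: x0=(0.6114, -1.7166) x1=(-1.0927, 0.1779)
step 4: x0=(0.6270, -1.6871) x1=(-1.0748, 0.2014)
step 5: x0=(0.6419, -1.6568) x1=(-1.0557, 0.2237)
step 6: x0=(0.6561, -1.6257) x1=(-1.0354, 0.2447)
step 7: x0=(0.6695, -1.5938) x1=(-1.0141, 0.2645)
step 8: x0=(0.6822, -1.5611) x1=(-0.9917, 0.2831)
step 9: x0=(0.6941, -1.5276) x1=(-0.9682, 0.3005)
step 10: x0=(0.7054, -1.4933) x1=(-0.9437, 0.3167)
step 11: x0=(0.7159, -1.4582) x1=(-0.9181, 0.3318)
step 12: x0=(0.7258, -1.4224) x1=(-0.8914, 0.3457)

(-0.8914, 0.3457)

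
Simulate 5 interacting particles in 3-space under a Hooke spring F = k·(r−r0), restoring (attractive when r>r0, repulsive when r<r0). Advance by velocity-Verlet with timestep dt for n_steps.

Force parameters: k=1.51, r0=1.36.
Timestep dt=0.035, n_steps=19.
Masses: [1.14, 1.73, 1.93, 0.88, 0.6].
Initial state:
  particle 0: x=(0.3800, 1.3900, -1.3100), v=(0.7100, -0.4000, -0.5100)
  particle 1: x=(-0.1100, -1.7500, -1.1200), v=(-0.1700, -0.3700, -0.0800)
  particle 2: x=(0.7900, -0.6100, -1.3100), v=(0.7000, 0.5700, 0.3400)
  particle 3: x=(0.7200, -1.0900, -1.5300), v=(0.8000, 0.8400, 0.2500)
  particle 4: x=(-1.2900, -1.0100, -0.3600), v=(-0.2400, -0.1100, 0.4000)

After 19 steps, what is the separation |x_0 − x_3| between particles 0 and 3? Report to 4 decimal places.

step 0: x0=(0.3800, 1.3900, -1.3100) x1=(-0.1100, -1.7500, -1.1200) x2=(0.7900, -0.6100, -1.3100) x3=(0.7200, -1.0900, -1.5300) x4=(-1.2900, -1.0100, -0.3600)
step 1: x0=(0.4041, 1.3720, -1.3274) x1=(-0.1159, -1.7620, -1.1228) x2=(0.8140, -0.5895, -1.2977) x3=(0.7470, -1.0600, -1.5211) x4=(-1.2941, -1.0117, -0.3483)
step 2: x0=(0.4266, 1.3461, -1.3439) x1=(-0.1218, -1.7719, -1.1255) x2=(0.8371, -0.5679, -1.2848) x3=(0.7719, -1.0291, -1.5118) x4=(-1.2893, -1.0092, -0.3415)
step 3: x0=(0.4476, 1.3126, -1.3593) x1=(-0.1275, -1.7797, -1.1282) x2=(0.8592, -0.5454, -1.2710) x3=(0.7947, -0.9973, -1.5022) x4=(-1.2755, -1.0025, -0.3395)
step 4: x0=(0.4668, 1.2717, -1.3737) x1=(-0.1329, -1.7854, -1.1309) x2=(0.8803, -0.5221, -1.2565) x3=(0.8152, -0.9650, -1.4923) x4=(-1.2528, -0.9915, -0.3424)
step 5: x0=(0.4844, 1.2237, -1.3869) x1=(-0.1380, -1.7889, -1.1336) x2=(0.9003, -0.4979, -1.2413) x3=(0.8334, -0.9323, -1.4821) x4=(-1.2211, -0.9764, -0.3500)
step 6: x0=(0.5003, 1.1692, -1.3990) x1=(-0.1427, -1.7903, -1.1364) x2=(0.9193, -0.4730, -1.2254) x3=(0.8493, -0.8995, -1.4717) x4=(-1.1807, -0.9572, -0.3624)
step 7: x0=(0.5145, 1.1084, -1.4100) x1=(-0.1470, -1.7895, -1.1393) x2=(0.9373, -0.4476, -1.2087) x3=(0.8630, -0.8667, -1.4612) x4=(-1.1319, -0.9342, -0.3792)
step 8: x0=(0.5271, 1.0419, -1.4198) x1=(-0.1506, -1.7867, -1.1423) x2=(0.9544, -0.4217, -1.1913) x3=(0.8743, -0.8343, -1.4507) x4=(-1.0751, -0.9074, -0.4003)
step 9: x0=(0.5379, 0.9702, -1.4286) x1=(-0.1537, -1.7817, -1.1454) x2=(0.9705, -0.3954, -1.1731) x3=(0.8835, -0.8025, -1.4402) x4=(-1.0109, -0.8773, -0.4253)
step 10: x0=(0.5472, 0.8938, -1.4362) x1=(-0.1560, -1.7748, -1.1487) x2=(0.9858, -0.3688, -1.1543) x3=(0.8905, -0.7714, -1.4299) x4=(-0.9398, -0.8439, -0.4540)
step 11: x0=(0.5549, 0.8135, -1.4430) x1=(-0.1576, -1.7659, -1.1521) x2=(1.0004, -0.3421, -1.1347) x3=(0.8956, -0.7413, -1.4198) x4=(-0.8626, -0.8075, -0.4859)
step 12: x0=(0.5611, 0.7297, -1.4488) x1=(-0.1583, -1.7551, -1.1557) x2=(1.0142, -0.3153, -1.1145) x3=(0.8988, -0.7124, -1.4101) x4=(-0.7798, -0.7685, -0.5206)
step 13: x0=(0.5659, 0.6431, -1.4540) x1=(-0.1583, -1.7426, -1.1595) x2=(1.0275, -0.2884, -1.0936) x3=(0.9003, -0.6849, -1.4008) x4=(-0.6924, -0.7272, -0.5577)
step 14: x0=(0.5692, 0.5543, -1.4585) x1=(-0.1574, -1.7284, -1.1634) x2=(1.0403, -0.2617, -1.0720) x3=(0.9004, -0.6590, -1.3921) x4=(-0.6011, -0.6839, -0.5967)
step 15: x0=(0.5712, 0.4639, -1.4627) x1=(-0.1557, -1.7127, -1.1676) x2=(1.0528, -0.2351, -1.0497) x3=(0.8991, -0.6348, -1.3841) x4=(-0.5068, -0.6390, -0.6372)
step 16: x0=(0.5719, 0.3725, -1.4666) x1=(-0.1531, -1.6955, -1.1719) x2=(1.0652, -0.2087, -1.0268) x3=(0.8969, -0.6126, -1.3768) x4=(-0.4104, -0.5928, -0.6787)
step 17: x0=(0.5713, 0.2805, -1.4707) x1=(-0.1496, -1.6770, -1.1763) x2=(1.0775, -0.1826, -1.0031) x3=(0.8938, -0.5924, -1.3703) x4=(-0.3127, -0.5456, -0.7207)
step 18: x0=(0.5694, 0.1886, -1.4751) x1=(-0.1454, -1.6573, -1.1809) x2=(1.0898, -0.1566, -0.9787) x3=(0.8904, -0.5745, -1.3648) x4=(-0.2145, -0.4979, -0.7627)
step 19: x0=(0.5663, 0.0969, -1.4801) x1=(-0.1404, -1.6365, -1.1856) x2=(1.1025, -0.1308, -0.9535) x3=(0.8867, -0.5590, -1.3601) x4=(-0.1169, -0.4500, -0.8042)

0.7397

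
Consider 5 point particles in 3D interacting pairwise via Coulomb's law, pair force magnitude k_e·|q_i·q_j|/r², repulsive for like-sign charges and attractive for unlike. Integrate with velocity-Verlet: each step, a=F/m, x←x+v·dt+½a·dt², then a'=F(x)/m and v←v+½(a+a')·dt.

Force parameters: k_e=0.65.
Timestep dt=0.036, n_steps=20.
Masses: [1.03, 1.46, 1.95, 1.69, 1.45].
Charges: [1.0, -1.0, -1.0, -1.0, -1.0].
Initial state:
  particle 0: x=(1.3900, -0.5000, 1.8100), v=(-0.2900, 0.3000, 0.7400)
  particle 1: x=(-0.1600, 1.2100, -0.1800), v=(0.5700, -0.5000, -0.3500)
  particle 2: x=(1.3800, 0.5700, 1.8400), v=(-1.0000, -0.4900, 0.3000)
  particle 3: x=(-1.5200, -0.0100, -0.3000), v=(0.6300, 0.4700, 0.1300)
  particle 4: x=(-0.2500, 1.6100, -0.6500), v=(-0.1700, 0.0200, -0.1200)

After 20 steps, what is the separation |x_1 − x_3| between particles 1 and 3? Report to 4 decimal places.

1.5228

step 0: x0=(1.3900, -0.5000, 1.8100) x1=(-0.1600, 1.2100, -0.1800) x2=(1.3800, 0.5700, 1.8400) x3=(-1.5200, -0.0100, -0.3000) x4=(-0.2500, 1.6100, -0.6500)
step 1: x0=(1.3795, -0.4888, 1.8366) x1=(-0.1393, 1.1916, -0.1920) x2=(1.3440, 0.5522, 1.8508) x3=(-1.4974, 0.0068, -0.2953) x4=(-0.2562, 1.6112, -0.6549)
step 2: x0=(1.3688, -0.4767, 1.8630) x1=(-0.1183, 1.1723, -0.2031) x2=(1.3082, 0.5339, 1.8618) x3=(-1.4750, 0.0234, -0.2906) x4=(-0.2626, 1.6135, -0.6609)
step 3: x0=(1.3580, -0.4638, 1.8893) x1=(-0.0968, 1.1522, -0.2132) x2=(1.2724, 0.5152, 1.8728) x3=(-1.4528, 0.0398, -0.2859) x4=(-0.2692, 1.6169, -0.6679)
step 4: x0=(1.3470, -0.4499, 1.9155) x1=(-0.0748, 1.1314, -0.2224) x2=(1.2368, 0.4960, 1.8840) x3=(-1.4308, 0.0560, -0.2812) x4=(-0.2761, 1.6212, -0.6758)
step 5: x0=(1.3358, -0.4351, 1.9415) x1=(-0.0524, 1.1098, -0.2309) x2=(1.2013, 0.4763, 1.8953) x3=(-1.4090, 0.0720, -0.2764) x4=(-0.2832, 1.6265, -0.6845)
step 6: x0=(1.3243, -0.4192, 1.9673) x1=(-0.0295, 1.0875, -0.2387) x2=(1.1660, 0.4561, 1.9067) x3=(-1.3874, 0.0878, -0.2717) x4=(-0.2906, 1.6327, -0.6940)
step 7: x0=(1.3125, -0.4022, 1.9928) x1=(-0.0061, 1.0647, -0.2460) x2=(1.1308, 0.4353, 1.9183) x3=(-1.3660, 0.1034, -0.2669) x4=(-0.2983, 1.6397, -0.7041)
step 8: x0=(1.3003, -0.3840, 2.0182) x1=(0.0178, 1.0412, -0.2527) x2=(1.0959, 0.4140, 1.9301) x3=(-1.3448, 0.1187, -0.2621) x4=(-0.3062, 1.6475, -0.7148)
step 9: x0=(1.2878, -0.3647, 2.0432) x1=(0.0422, 1.0173, -0.2590) x2=(1.0611, 0.3920, 1.9420) x3=(-1.3239, 0.1338, -0.2573) x4=(-0.3144, 1.6561, -0.7261)
step 10: x0=(1.2748, -0.3440, 2.0679) x1=(0.0671, 0.9929, -0.2649) x2=(1.0267, 0.3693, 1.9542) x3=(-1.3032, 0.1487, -0.2524) x4=(-0.3228, 1.6654, -0.7378)
step 11: x0=(1.2612, -0.3219, 2.0923) x1=(0.0925, 0.9681, -0.2705) x2=(0.9925, 0.3459, 1.9665) x3=(-1.2828, 0.1633, -0.2475) x4=(-0.3315, 1.6753, -0.7499)
step 12: x0=(1.2469, -0.2983, 2.1162) x1=(0.1183, 0.9430, -0.2758) x2=(0.9588, 0.3217, 1.9792) x3=(-1.2626, 0.1778, -0.2426) x4=(-0.3403, 1.6858, -0.7624)
step 13: x0=(1.2318, -0.2732, 2.1396) x1=(0.1446, 0.9175, -0.2809) x2=(0.9254, 0.2967, 1.9921) x3=(-1.2427, 0.1920, -0.2376) x4=(-0.3494, 1.6970, -0.7753)
step 14: x0=(1.2158, -0.2463, 2.1624) x1=(0.1713, 0.8917, -0.2857) x2=(0.8926, 0.2708, 2.0054) x3=(-1.2230, 0.2059, -0.2326) x4=(-0.3586, 1.7086, -0.7885)
step 15: x0=(1.1986, -0.2178, 2.1846) x1=(0.1985, 0.8657, -0.2904) x2=(0.8604, 0.2440, 2.0191) x3=(-1.2036, 0.2197, -0.2275) x4=(-0.3679, 1.7208, -0.8019)
step 16: x0=(1.1800, -0.1873, 2.2059) x1=(0.2262, 0.8395, -0.2948) x2=(0.8290, 0.2163, 2.0333) x3=(-1.1844, 0.2332, -0.2224) x4=(-0.3774, 1.7334, -0.8156)
step 17: x0=(1.1596, -0.1549, 2.2263) x1=(0.2542, 0.8130, -0.2992) x2=(0.7985, 0.1875, 2.0480) x3=(-1.1656, 0.2466, -0.2173) x4=(-0.3870, 1.7465, -0.8296)
step 18: x0=(1.1372, -0.1206, 2.2455) x1=(0.2827, 0.7864, -0.3034) x2=(0.7691, 0.1577, 2.0634) x3=(-1.1470, 0.2597, -0.2121) x4=(-0.3968, 1.7600, -0.8438)
step 19: x0=(1.1122, -0.0843, 2.2633) x1=(0.3116, 0.7596, -0.3076) x2=(0.7410, 0.1268, 2.0795) x3=(-1.1286, 0.2726, -0.2068) x4=(-0.4066, 1.7740, -0.8582)
step 20: x0=(1.0841, -0.0463, 2.2794) x1=(0.3409, 0.7326, -0.3116) x2=(0.7146, 0.0950, 2.0966) x3=(-1.1106, 0.2853, -0.2015) x4=(-0.4165, 1.7883, -0.8728)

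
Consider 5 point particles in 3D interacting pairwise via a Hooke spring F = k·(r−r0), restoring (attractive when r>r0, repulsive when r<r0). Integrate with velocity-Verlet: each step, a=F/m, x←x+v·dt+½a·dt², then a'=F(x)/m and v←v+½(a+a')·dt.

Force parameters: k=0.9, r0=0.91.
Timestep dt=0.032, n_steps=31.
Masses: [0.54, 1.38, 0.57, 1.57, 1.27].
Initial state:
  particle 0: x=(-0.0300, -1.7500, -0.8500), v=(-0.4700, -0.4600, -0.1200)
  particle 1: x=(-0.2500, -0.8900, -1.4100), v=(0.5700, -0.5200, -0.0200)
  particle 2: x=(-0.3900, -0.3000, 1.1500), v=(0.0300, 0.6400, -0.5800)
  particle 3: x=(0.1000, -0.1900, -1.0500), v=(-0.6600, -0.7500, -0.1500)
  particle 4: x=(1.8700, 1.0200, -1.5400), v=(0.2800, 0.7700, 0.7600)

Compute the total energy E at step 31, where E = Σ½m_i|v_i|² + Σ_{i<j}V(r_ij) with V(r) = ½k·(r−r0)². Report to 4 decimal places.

14.7653

step 0: x0=(-0.0300, -1.7500, -0.8500) x1=(-0.2500, -0.8900, -1.4100) x2=(-0.3900, -0.3000, 1.1500) x3=(0.1000, -0.1900, -1.0500) x4=(1.8700, 1.0200, -1.5400)
step 1: x0=(-0.0440, -1.7615, -0.8533) x1=(-0.2313, -0.9061, -1.4101) x2=(-0.3872, -0.2797, 1.1264) x3=(0.0791, -0.2140, -1.0545) x4=(1.8769, 1.0428, -1.5146)
step 2: x0=(-0.0560, -1.7667, -0.8556) x1=(-0.2117, -0.9212, -1.4091) x2=(-0.3806, -0.2599, 1.0927) x3=(0.0586, -0.2379, -1.0583) x4=(1.8798, 1.0619, -1.4872)
step 3: x0=(-0.0657, -1.7653, -0.8568) x1=(-0.1913, -0.9352, -1.4071) x2=(-0.3703, -0.2408, 1.0492) x3=(0.0386, -0.2617, -1.0614) x4=(1.8785, 1.0772, -1.4578)
step 4: x0=(-0.0733, -1.7576, -0.8569) x1=(-0.1699, -0.9481, -1.4040) x2=(-0.3565, -0.2223, 0.9962) x3=(0.0192, -0.2853, -1.0639) x4=(1.8731, 1.0886, -1.4265)
step 5: x0=(-0.0788, -1.7436, -0.8560) x1=(-0.1478, -0.9599, -1.3999) x2=(-0.3392, -0.2046, 0.9341) x3=(0.0003, -0.3087, -1.0658) x4=(1.8637, 1.0962, -1.3934)
step 6: x0=(-0.0819, -1.7234, -0.8541) x1=(-0.1248, -0.9705, -1.3948) x2=(-0.3184, -0.1878, 0.8633) x3=(-0.0181, -0.3317, -1.0670) x4=(1.8502, 1.1000, -1.3587)
step 7: x0=(-0.0829, -1.6972, -0.8512) x1=(-0.1011, -0.9800, -1.3889) x2=(-0.2945, -0.1718, 0.7842) x3=(-0.0359, -0.3544, -1.0676) x4=(1.8327, 1.0998, -1.3224)
step 8: x0=(-0.0817, -1.6652, -0.8473) x1=(-0.0765, -0.9884, -1.3821) x2=(-0.2674, -0.1568, 0.6974) x3=(-0.0531, -0.3767, -1.0677) x4=(1.8113, 1.0959, -1.2846)
step 9: x0=(-0.0782, -1.6277, -0.8425) x1=(-0.0512, -0.9955, -1.3745) x2=(-0.2374, -0.1428, 0.6035) x3=(-0.0696, -0.3984, -1.0672) x4=(1.7861, 1.0881, -1.2456)
step 10: x0=(-0.0726, -1.5849, -0.8368) x1=(-0.0251, -1.0015, -1.3663) x2=(-0.2047, -0.1297, 0.5031) x3=(-0.0856, -0.4197, -1.0663) x4=(1.7571, 1.0767, -1.2054)
step 11: x0=(-0.0649, -1.5372, -0.8302) x1=(0.0018, -1.0064, -1.3573) x2=(-0.1695, -0.1175, 0.3968) x3=(-0.1009, -0.4403, -1.0649) x4=(1.7245, 1.0615, -1.1642)
step 12: x0=(-0.0552, -1.4849, -0.8229) x1=(0.0293, -1.0100, -1.3478) x2=(-0.1320, -0.1062, 0.2854) x3=(-0.1156, -0.4603, -1.0631) x4=(1.6884, 1.0428, -1.1220)
step 13: x0=(-0.0434, -1.4284, -0.8149) x1=(0.0576, -1.0126, -1.3379) x2=(-0.0923, -0.0958, 0.1695) x3=(-0.1297, -0.4797, -1.0610) x4=(1.6490, 1.0206, -1.0792)
step 14: x0=(-0.0298, -1.3681, -0.8061) x1=(0.0867, -1.0140, -1.3275) x2=(-0.0508, -0.0861, 0.0499) x3=(-0.1432, -0.4983, -1.0586) x4=(1.6063, 0.9950, -1.0358)
step 15: x0=(-0.0143, -1.3044, -0.7966) x1=(0.1164, -1.0144, -1.3168) x2=(-0.0076, -0.0770, -0.0728) x3=(-0.1561, -0.5162, -1.0559) x4=(1.5607, 0.9662, -0.9919)
step 16: x0=(0.0028, -1.2377, -0.7864) x1=(0.1468, -1.0137, -1.3059) x2=(0.0371, -0.0685, -0.1978) x3=(-0.1684, -0.5334, -1.0531) x4=(1.5123, 0.9343, -0.9478)
step 17: x0=(0.0216, -1.1684, -0.7755) x1=(0.1780, -1.0120, -1.2948) x2=(0.0831, -0.0603, -0.3246) x3=(-0.1803, -0.5499, -1.0501) x4=(1.4613, 0.8995, -0.9034)
step 18: x0=(0.0419, -1.0968, -0.7639) x1=(0.2098, -1.0094, -1.2837) x2=(0.1302, -0.0523, -0.4525) x3=(-0.1918, -0.5656, -1.0471) x4=(1.4078, 0.8619, -0.8591)
step 19: x0=(0.0637, -1.0233, -0.7516) x1=(0.2422, -1.0059, -1.2725) x2=(0.1782, -0.0443, -0.5811) x3=(-0.2028, -0.5806, -1.0441) x4=(1.3521, 0.8218, -0.8148)
step 20: x0=(0.0869, -0.9483, -0.7384) x1=(0.2753, -1.0017, -1.2613) x2=(0.2271, -0.0362, -0.7101) x3=(-0.2136, -0.5950, -1.0410) x4=(1.2944, 0.7792, -0.7708)
step 21: x0=(0.1113, -0.8718, -0.7244) x1=(0.3089, -0.9968, -1.2501) x2=(0.2766, -0.0278, -0.8391) x3=(-0.2241, -0.6088, -1.0380) x4=(1.2350, 0.7345, -0.7270)
step 22: x0=(0.1370, -0.7942, -0.7094) x1=(0.3430, -0.9914, -1.2389) x2=(0.3267, -0.0191, -0.9682) x3=(-0.2345, -0.6219, -1.0349) x4=(1.1739, 0.6877, -0.6836)
step 23: x0=(0.1638, -0.7154, -0.6935) x1=(0.3777, -0.9853, -1.2278) x2=(0.3772, -0.0101, -1.0972) x3=(-0.2446, -0.6346, -1.0319) x4=(1.1115, 0.6392, -0.6406)
step 24: x0=(0.1916, -0.6357, -0.6767) x1=(0.4127, -0.9789, -1.2166) x2=(0.4279, -0.0010, -1.2262) x3=(-0.2547, -0.6469, -1.0289) x4=(1.0480, 0.5890, -0.5980)
step 25: x0=(0.2203, -0.5549, -0.6592) x1=(0.4481, -0.9719, -1.2053) x2=(0.4788, 0.0082, -1.3550) x3=(-0.2645, -0.6587, -1.0258) x4=(0.9834, 0.5375, -0.5559)
step 26: x0=(0.2498, -0.4732, -0.6411) x1=(0.4838, -0.9646, -1.1940) x2=(0.5296, 0.0172, -1.4835) x3=(-0.2741, -0.6701, -1.0228) x4=(0.9179, 0.4846, -0.5143)
step 27: x0=(0.2798, -0.3909, -0.6227) x1=(0.5196, -0.9568, -1.1826) x2=(0.5802, 0.0259, -1.6114) x3=(-0.2835, -0.6811, -1.0197) x4=(0.8517, 0.4307, -0.4732)
step 28: x0=(0.3101, -0.3080, -0.6043) x1=(0.5556, -0.9485, -1.1710) x2=(0.6304, 0.0340, -1.7381) x3=(-0.2925, -0.6917, -1.0166) x4=(0.7850, 0.3758, -0.4328)
step 29: x0=(0.3406, -0.2250, -0.5864) x1=(0.5917, -0.9398, -1.1593) x2=(0.6800, 0.0415, -1.8631) x3=(-0.3010, -0.7020, -1.0135) x4=(0.7178, 0.3202, -0.3931)
step 30: x0=(0.3712, -0.1422, -0.5693) x1=(0.6279, -0.9306, -1.1476) x2=(0.7288, 0.0482, -1.9856) x3=(-0.3091, -0.7118, -1.0105) x4=(0.6504, 0.2639, -0.3542)
step 31: x0=(0.4016, -0.0600, -0.5536) x1=(0.6639, -0.9208, -1.1357) x2=(0.7766, 0.0539, -2.1050) x3=(-0.3167, -0.7212, -1.0075) x4=(0.5828, 0.2072, -0.3161)
step 0 velocities: v0=(-0.4700, -0.4600, -0.1200) v1=(0.5700, -0.5200, -0.0200) v2=(0.0300, 0.6400, -0.5800) v3=(-0.6600, -0.7500, -0.1500) v4=(0.2800, 0.7700, 0.7600)
step 0: KE=2.3388, PE=12.4381, E=14.7769
step 31 velocities: v0=(0.9458, 2.5559, 0.4618) v1=(1.1264, 0.3148, 0.3707) v2=(1.4718, 0.1609, -3.6702) v3=(-0.2252, -0.2857, 0.0904) v4=(-2.1112, -1.7784, 1.1778)
step 31: KE=13.3955, PE=1.3698, E=14.7653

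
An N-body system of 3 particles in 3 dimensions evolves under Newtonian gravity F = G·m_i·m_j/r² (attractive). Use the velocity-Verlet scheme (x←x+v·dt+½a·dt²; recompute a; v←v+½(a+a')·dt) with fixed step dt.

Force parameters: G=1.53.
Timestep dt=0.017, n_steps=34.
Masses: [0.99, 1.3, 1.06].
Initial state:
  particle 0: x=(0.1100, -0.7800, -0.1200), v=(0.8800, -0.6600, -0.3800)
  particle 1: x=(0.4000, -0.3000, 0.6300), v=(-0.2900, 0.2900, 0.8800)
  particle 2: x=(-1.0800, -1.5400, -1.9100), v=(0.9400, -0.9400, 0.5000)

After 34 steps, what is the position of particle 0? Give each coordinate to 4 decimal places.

step 0: x0=(0.1100, -0.7800, -0.1200) x1=(0.4000, -0.3000, 0.6300) x2=(-1.0800, -1.5400, -1.9100)
step 1: x0=(0.1250, -0.7911, -0.1262) x1=(0.3950, -0.2952, 0.6447) x2=(-1.0640, -1.5560, -1.9014)
step 2: x0=(0.1402, -0.8018, -0.1320) x1=(0.3898, -0.2907, 0.6591) x2=(-1.0479, -1.5719, -1.8928)
step 3: x0=(0.1555, -0.8123, -0.1374) x1=(0.3845, -0.2864, 0.6730) x2=(-1.0317, -1.5877, -1.8840)
step 4: x0=(0.1708, -0.8225, -0.1424) x1=(0.3791, -0.2824, 0.6865) x2=(-1.0155, -1.6035, -1.8751)
step 5: x0=(0.1863, -0.8325, -0.1470) x1=(0.3735, -0.2786, 0.6996) x2=(-0.9992, -1.6193, -1.8661)
step 6: x0=(0.2017, -0.8422, -0.1512) x1=(0.3679, -0.2751, 0.7123) x2=(-0.9829, -1.6349, -1.8570)
step 7: x0=(0.2173, -0.8516, -0.1550) x1=(0.3622, -0.2718, 0.7247) x2=(-0.9664, -1.6506, -1.8478)
step 8: x0=(0.2328, -0.8608, -0.1585) x1=(0.3564, -0.2688, 0.7367) x2=(-0.9499, -1.6662, -1.8384)
step 9: x0=(0.2483, -0.8697, -0.1617) x1=(0.3505, -0.2659, 0.7484) x2=(-0.9333, -1.6817, -1.8290)
step 10: x0=(0.2638, -0.8784, -0.1645) x1=(0.3446, -0.2633, 0.7597) x2=(-0.9167, -1.6972, -1.8194)
step 11: x0=(0.2793, -0.8870, -0.1671) x1=(0.3387, -0.2609, 0.7708) x2=(-0.9000, -1.7126, -1.8097)
step 12: x0=(0.2948, -0.8952, -0.1693) x1=(0.3327, -0.2588, 0.7814) x2=(-0.8832, -1.7279, -1.7999)
step 13: x0=(0.3103, -0.9033, -0.1712) x1=(0.3267, -0.2568, 0.7918) x2=(-0.8663, -1.7432, -1.7900)
step 14: x0=(0.3256, -0.9112, -0.1729) x1=(0.3206, -0.2550, 0.8019) x2=(-0.8494, -1.7584, -1.7800)
step 15: x0=(0.3410, -0.9189, -0.1743) x1=(0.3146, -0.2534, 0.8116) x2=(-0.8324, -1.7736, -1.7698)
step 16: x0=(0.3562, -0.9264, -0.1754) x1=(0.3085, -0.2520, 0.8211) x2=(-0.8153, -1.7887, -1.7596)
step 17: x0=(0.3714, -0.9337, -0.1763) x1=(0.3024, -0.2509, 0.8303) x2=(-0.7981, -1.8037, -1.7492)
step 18: x0=(0.3866, -0.9409, -0.1769) x1=(0.2964, -0.2498, 0.8392) x2=(-0.7809, -1.8187, -1.7387)
step 19: x0=(0.4016, -0.9479, -0.1773) x1=(0.2903, -0.2490, 0.8478) x2=(-0.7636, -1.8336, -1.7281)
step 20: x0=(0.4165, -0.9547, -0.1775) x1=(0.2843, -0.2484, 0.8562) x2=(-0.7463, -1.8484, -1.7174)
step 21: x0=(0.4314, -0.9613, -0.1774) x1=(0.2782, -0.2479, 0.8643) x2=(-0.7288, -1.8632, -1.7066)
step 22: x0=(0.4461, -0.9678, -0.1771) x1=(0.2722, -0.2476, 0.8721) x2=(-0.7113, -1.8779, -1.6957)
step 23: x0=(0.4608, -0.9742, -0.1766) x1=(0.2662, -0.2475, 0.8797) x2=(-0.6937, -1.8925, -1.6846)
step 24: x0=(0.4753, -0.9804, -0.1760) x1=(0.2603, -0.2476, 0.8870) x2=(-0.6761, -1.9070, -1.6734)
step 25: x0=(0.4898, -0.9865, -0.1751) x1=(0.2543, -0.2478, 0.8941) x2=(-0.6584, -1.9215, -1.6621)
step 26: x0=(0.5041, -0.9924, -0.1740) x1=(0.2484, -0.2482, 0.9010) x2=(-0.6406, -1.9359, -1.6507)
step 27: x0=(0.5183, -0.9982, -0.1727) x1=(0.2425, -0.2487, 0.9076) x2=(-0.6227, -1.9502, -1.6392)
step 28: x0=(0.5323, -1.0038, -0.1713) x1=(0.2367, -0.2495, 0.9140) x2=(-0.6048, -1.9645, -1.6276)
step 29: x0=(0.5463, -1.0094, -0.1697) x1=(0.2309, -0.2503, 0.9201) x2=(-0.5868, -1.9787, -1.6158)
step 30: x0=(0.5601, -1.0148, -0.1679) x1=(0.2252, -0.2513, 0.9260) x2=(-0.5687, -1.9928, -1.6040)
step 31: x0=(0.5737, -1.0201, -0.1659) x1=(0.2194, -0.2525, 0.9318) x2=(-0.5506, -2.0068, -1.5920)
step 32: x0=(0.5873, -1.0253, -0.1638) x1=(0.2138, -0.2538, 0.9372) x2=(-0.5324, -2.0207, -1.5799)
step 33: x0=(0.6007, -1.0304, -0.1615) x1=(0.2082, -0.2553, 0.9425) x2=(-0.5141, -2.0346, -1.5676)
step 34: x0=(0.6139, -1.0353, -0.1591) x1=(0.2026, -0.2570, 0.9476) x2=(-0.4958, -2.0484, -1.5553)

(0.6139, -1.0353, -0.1591)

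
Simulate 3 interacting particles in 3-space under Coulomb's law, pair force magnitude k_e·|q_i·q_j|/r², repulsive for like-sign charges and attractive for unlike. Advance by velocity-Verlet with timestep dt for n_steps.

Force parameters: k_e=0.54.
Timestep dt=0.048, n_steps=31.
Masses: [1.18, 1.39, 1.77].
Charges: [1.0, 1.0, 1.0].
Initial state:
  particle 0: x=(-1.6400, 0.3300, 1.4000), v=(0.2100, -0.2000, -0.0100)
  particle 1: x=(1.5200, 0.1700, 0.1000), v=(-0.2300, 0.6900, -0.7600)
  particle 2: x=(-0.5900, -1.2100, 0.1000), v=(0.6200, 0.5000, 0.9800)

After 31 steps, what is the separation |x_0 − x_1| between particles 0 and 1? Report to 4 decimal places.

3.8728

step 0: x0=(-1.6400, 0.3300, 1.4000) x1=(1.5200, 0.1700, 0.1000) x2=(-0.5900, -1.2100, 0.1000)
step 1: x0=(-1.6300, 0.3205, 1.3996) x1=(1.5091, 0.2032, 0.0635) x2=(-0.5603, -1.1861, 0.1470)
step 2: x0=(-1.6202, 0.3111, 1.3993) x1=(1.4983, 0.2364, 0.0270) x2=(-0.5305, -1.1623, 0.1939)
step 3: x0=(-1.6106, 0.3019, 1.3993) x1=(1.4877, 0.2697, -0.0096) x2=(-0.5008, -1.1387, 0.2408)
step 4: x0=(-1.6012, 0.2928, 1.3993) x1=(1.4774, 0.3031, -0.0462) x2=(-0.4712, -1.1153, 0.2876)
step 5: x0=(-1.5920, 0.2838, 1.3995) x1=(1.4672, 0.3366, -0.0829) x2=(-0.4415, -1.0920, 0.3343)
step 6: x0=(-1.5830, 0.2751, 1.3999) x1=(1.4572, 0.3702, -0.1196) x2=(-0.4118, -1.0689, 0.3809)
step 7: x0=(-1.5742, 0.2665, 1.4005) x1=(1.4474, 0.4039, -0.1564) x2=(-0.3822, -1.0460, 0.4275)
step 8: x0=(-1.5657, 0.2580, 1.4012) x1=(1.4378, 0.4376, -0.1933) x2=(-0.3525, -1.0233, 0.4741)
step 9: x0=(-1.5574, 0.2498, 1.4021) x1=(1.4283, 0.4715, -0.2302) x2=(-0.3228, -1.0008, 0.5206)
step 10: x0=(-1.5493, 0.2416, 1.4032) x1=(1.4191, 0.5055, -0.2673) x2=(-0.2931, -0.9784, 0.5670)
step 11: x0=(-1.5416, 0.2337, 1.4044) x1=(1.4100, 0.5395, -0.3044) x2=(-0.2633, -0.9563, 0.6134)
step 12: x0=(-1.5340, 0.2259, 1.4058) x1=(1.4011, 0.5737, -0.3416) x2=(-0.2335, -0.9343, 0.6598)
step 13: x0=(-1.5268, 0.2183, 1.4073) x1=(1.3923, 0.6080, -0.3789) x2=(-0.2037, -0.9126, 0.7062)
step 14: x0=(-1.5199, 0.2109, 1.4090) x1=(1.3838, 0.6423, -0.4164) x2=(-0.1738, -0.8910, 0.7525)
step 15: x0=(-1.5132, 0.2036, 1.4109) x1=(1.3753, 0.6768, -0.4539) x2=(-0.1438, -0.8696, 0.7988)
step 16: x0=(-1.5068, 0.1966, 1.4129) x1=(1.3671, 0.7114, -0.4915) x2=(-0.1137, -0.8484, 0.8451)
step 17: x0=(-1.5008, 0.1896, 1.4150) x1=(1.3589, 0.7460, -0.5293) x2=(-0.0835, -0.8274, 0.8914)
step 18: x0=(-1.4951, 0.1829, 1.4173) x1=(1.3509, 0.7808, -0.5672) x2=(-0.0533, -0.8066, 0.9377)
step 19: x0=(-1.4897, 0.1763, 1.4197) x1=(1.3431, 0.8157, -0.6052) x2=(-0.0229, -0.7860, 0.9840)
step 20: x0=(-1.4846, 0.1698, 1.4223) x1=(1.3353, 0.8506, -0.6433) x2=(0.0077, -0.7655, 1.0303)
step 21: x0=(-1.4799, 0.1635, 1.4249) x1=(1.3277, 0.8856, -0.6815) x2=(0.0383, -0.7452, 1.0766)
step 22: x0=(-1.4755, 0.1574, 1.4277) x1=(1.3202, 0.9208, -0.7199) x2=(0.0691, -0.7251, 1.1230)
step 23: x0=(-1.4714, 0.1514, 1.4306) x1=(1.3127, 0.9560, -0.7583) x2=(0.1000, -0.7051, 1.1693)
step 24: x0=(-1.4677, 0.1455, 1.4336) x1=(1.3054, 0.9912, -0.7969) x2=(0.1311, -0.6853, 1.2157)
step 25: x0=(-1.4643, 0.1398, 1.4366) x1=(1.2982, 1.0266, -0.8356) x2=(0.1623, -0.6656, 1.2621)
step 26: x0=(-1.4613, 0.1342, 1.4398) x1=(1.2911, 1.0620, -0.8744) x2=(0.1937, -0.6461, 1.3086)
step 27: x0=(-1.4586, 0.1287, 1.4430) x1=(1.2841, 1.0976, -0.9134) x2=(0.2252, -0.6267, 1.3551)
step 28: x0=(-1.4562, 0.1233, 1.4462) x1=(1.2771, 1.1331, -0.9524) x2=(0.2569, -0.6075, 1.4017)
step 29: x0=(-1.4542, 0.1180, 1.4496) x1=(1.2702, 1.1688, -0.9916) x2=(0.2888, -0.5883, 1.4483)
step 30: x0=(-1.4525, 0.1128, 1.4529) x1=(1.2634, 1.2045, -1.0308) x2=(0.3208, -0.5693, 1.4949)
step 31: x0=(-1.4511, 0.1076, 1.4564) x1=(1.2567, 1.2403, -1.0702) x2=(0.3530, -0.5504, 1.5416)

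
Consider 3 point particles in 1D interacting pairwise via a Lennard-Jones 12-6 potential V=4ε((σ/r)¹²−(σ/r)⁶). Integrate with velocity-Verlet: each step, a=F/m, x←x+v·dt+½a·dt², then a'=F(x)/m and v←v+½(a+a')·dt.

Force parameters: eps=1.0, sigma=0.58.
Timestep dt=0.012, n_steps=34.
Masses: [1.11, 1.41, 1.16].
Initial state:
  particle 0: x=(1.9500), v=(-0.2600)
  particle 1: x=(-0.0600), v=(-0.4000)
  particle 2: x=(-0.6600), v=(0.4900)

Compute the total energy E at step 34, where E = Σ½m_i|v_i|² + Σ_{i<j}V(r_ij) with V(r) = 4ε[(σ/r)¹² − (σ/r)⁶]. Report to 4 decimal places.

step 0: x0=(1.9500) x1=(-0.0600) x2=(-0.6600)
step 1: x0=(1.9469) x1=(-0.0637) x2=(-0.6554)
step 2: x0=(1.9438) x1=(-0.0646) x2=(-0.6543)
step 3: x0=(1.9406) x1=(-0.0625) x2=(-0.6568)
step 4: x0=(1.9375) x1=(-0.0577) x2=(-0.6626)
step 5: x0=(1.9344) x1=(-0.0512) x2=(-0.6704)
step 6: x0=(1.9313) x1=(-0.0438) x2=(-0.6794)
step 7: x0=(1.9281) x1=(-0.0360) x2=(-0.6888)
step 8: x0=(1.9250) x1=(-0.0282) x2=(-0.6982)
step 9: x0=(1.9219) x1=(-0.0207) x2=(-0.7073)
step 10: x0=(1.9187) x1=(-0.0136) x2=(-0.7159)
step 11: x0=(1.9156) x1=(-0.0068) x2=(-0.7241)
step 12: x0=(1.9125) x1=(-0.0005) x2=(-0.7317)
step 13: x0=(1.9093) x1=(0.0054) x2=(-0.7389)
step 14: x0=(1.9062) x1=(0.0109) x2=(-0.7455)
step 15: x0=(1.9031) x1=(0.0161) x2=(-0.7517)
step 16: x0=(1.8999) x1=(0.0208) x2=(-0.7574)
step 17: x0=(1.8968) x1=(0.0252) x2=(-0.7626)
step 18: x0=(1.8936) x1=(0.0293) x2=(-0.7675)
step 19: x0=(1.8905) x1=(0.0330) x2=(-0.7720)
step 20: x0=(1.8874) x1=(0.0365) x2=(-0.7761)
step 21: x0=(1.8842) x1=(0.0396) x2=(-0.7798)
step 22: x0=(1.8811) x1=(0.0425) x2=(-0.7833)
step 23: x0=(1.8779) x1=(0.0450) x2=(-0.7863)
step 24: x0=(1.8748) x1=(0.0474) x2=(-0.7891)
step 25: x0=(1.8716) x1=(0.0495) x2=(-0.7915)
step 26: x0=(1.8684) x1=(0.0513) x2=(-0.7937)
step 27: x0=(1.8653) x1=(0.0529) x2=(-0.7955)
step 28: x0=(1.8621) x1=(0.0543) x2=(-0.7971)
step 29: x0=(1.8590) x1=(0.0554) x2=(-0.7984)
step 30: x0=(1.8558) x1=(0.0563) x2=(-0.7994)
step 31: x0=(1.8526) x1=(0.0570) x2=(-0.8002)
step 32: x0=(1.8495) x1=(0.0575) x2=(-0.8006)
step 33: x0=(1.8463) x1=(0.0577) x2=(-0.8009)
step 34: x0=(1.8431) x1=(0.0577) x2=(-0.8008)
step 0 velocities: v0=(-0.2600) v1=(-0.4000) v2=(0.4900)
step 0: KE=0.2896, PE=-0.6035, E=-0.3139
step 34 velocities: v0=(-0.2645) v1=(-0.0066) v2=(0.0161)
step 34: KE=0.0390, PE=-0.3493, E=-0.3103

-0.3103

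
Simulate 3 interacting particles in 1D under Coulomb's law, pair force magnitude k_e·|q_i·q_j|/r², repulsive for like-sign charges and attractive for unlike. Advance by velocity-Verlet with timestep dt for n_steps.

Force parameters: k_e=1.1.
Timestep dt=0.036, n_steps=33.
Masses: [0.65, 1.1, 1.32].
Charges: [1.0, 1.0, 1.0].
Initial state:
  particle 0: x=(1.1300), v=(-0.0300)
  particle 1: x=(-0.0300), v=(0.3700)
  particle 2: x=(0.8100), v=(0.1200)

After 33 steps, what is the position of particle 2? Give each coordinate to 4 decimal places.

step 0: x0=(1.1300) x1=(-0.0300) x2=(0.8100)
step 1: x0=(1.1404) x1=(-0.0181) x2=(0.8098)
step 2: x0=(1.1726) x1=(-0.0090) x2=(0.8013)
step 3: x0=(1.2222) x1=(-0.0029) x2=(0.7866)
step 4: x0=(1.2849) x1=(0.0004) x2=(0.7680)
step 5: x0=(1.3570) x1=(0.0006) x2=(0.7471)
step 6: x0=(1.4363) x1=(-0.0022) x2=(0.7253)
step 7: x0=(1.5210) x1=(-0.0081) x2=(0.7034)
step 8: x0=(1.6099) x1=(-0.0171) x2=(0.6820)
step 9: x0=(1.7021) x1=(-0.0292) x2=(0.6616)
step 10: x0=(1.7972) x1=(-0.0445) x2=(0.6424)
step 11: x0=(1.8945) x1=(-0.0629) x2=(0.6247)
step 12: x0=(1.9937) x1=(-0.0843) x2=(0.6086)
step 13: x0=(2.0946) x1=(-0.1088) x2=(0.5942)
step 14: x0=(2.1970) x1=(-0.1362) x2=(0.5815)
step 15: x0=(2.3005) x1=(-0.1663) x2=(0.5705)
step 16: x0=(2.4052) x1=(-0.1991) x2=(0.5612)
step 17: x0=(2.5108) x1=(-0.2342) x2=(0.5533)
step 18: x0=(2.6173) x1=(-0.2716) x2=(0.5470)
step 19: x0=(2.7246) x1=(-0.3111) x2=(0.5420)
step 20: x0=(2.8325) x1=(-0.3526) x2=(0.5382)
step 21: x0=(2.9411) x1=(-0.3958) x2=(0.5356)
step 22: x0=(3.0503) x1=(-0.4406) x2=(0.5341)
step 23: x0=(3.1600) x1=(-0.4868) x2=(0.5335)
step 24: x0=(3.2702) x1=(-0.5345) x2=(0.5338)
step 25: x0=(3.3808) x1=(-0.5833) x2=(0.5349)
step 26: x0=(3.4919) x1=(-0.6333) x2=(0.5368)
step 27: x0=(3.6033) x1=(-0.6842) x2=(0.5393)
step 28: x0=(3.7151) x1=(-0.7362) x2=(0.5424)
step 29: x0=(3.8272) x1=(-0.7889) x2=(0.5461)
step 30: x0=(3.9396) x1=(-0.8425) x2=(0.5502)
step 31: x0=(4.0523) x1=(-0.8968) x2=(0.5549)
step 32: x0=(4.1652) x1=(-0.9518) x2=(0.5599)
step 33: x0=(4.2784) x1=(-1.0073) x2=(0.5654)

(0.5654)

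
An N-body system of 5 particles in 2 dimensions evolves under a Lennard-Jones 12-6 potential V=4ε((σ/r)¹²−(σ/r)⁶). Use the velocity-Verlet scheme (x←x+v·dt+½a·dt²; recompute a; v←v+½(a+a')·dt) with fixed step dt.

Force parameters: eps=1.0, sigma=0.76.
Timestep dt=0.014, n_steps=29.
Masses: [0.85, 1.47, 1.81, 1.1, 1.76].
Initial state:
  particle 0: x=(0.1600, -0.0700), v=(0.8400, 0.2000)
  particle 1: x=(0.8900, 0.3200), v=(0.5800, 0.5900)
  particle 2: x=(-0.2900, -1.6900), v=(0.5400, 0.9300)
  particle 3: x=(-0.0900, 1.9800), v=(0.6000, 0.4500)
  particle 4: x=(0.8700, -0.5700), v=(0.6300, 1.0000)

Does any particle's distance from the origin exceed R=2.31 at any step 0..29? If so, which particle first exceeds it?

no

step 0: x0=(0.1600, -0.0700) x1=(0.8900, 0.3200) x2=(-0.2900, -1.6900) x3=(-0.0900, 1.9800) x4=(0.8700, -0.5700)
step 1: x0=(0.1715, -0.0675) x1=(0.8983, 0.3282) x2=(-0.2824, -1.6770) x3=(-0.0816, 1.9863) x4=(0.8788, -0.5558)
step 2: x0=(0.1824, -0.0654) x1=(0.9070, 0.3364) x2=(-0.2748, -1.6639) x3=(-0.0732, 1.9926) x4=(0.8875, -0.5414)
step 3: x0=(0.1926, -0.0638) x1=(0.9161, 0.3445) x2=(-0.2672, -1.6508) x3=(-0.0648, 1.9988) x4=(0.8962, -0.5268)
step 4: x0=(0.2020, -0.0623) x1=(0.9255, 0.3526) x2=(-0.2596, -1.6377) x3=(-0.0564, 2.0051) x4=(0.9050, -0.5121)
step 5: x0=(0.2104, -0.0608) x1=(0.9352, 0.3608) x2=(-0.2520, -1.6246) x3=(-0.0479, 2.0113) x4=(0.9140, -0.4975)
step 6: x0=(0.2178, -0.0592) x1=(0.9451, 0.3690) x2=(-0.2443, -1.6114) x3=(-0.0395, 2.0176) x4=(0.9233, -0.4830)
step 7: x0=(0.2242, -0.0572) x1=(0.9551, 0.3773) x2=(-0.2367, -1.5982) x3=(-0.0311, 2.0238) x4=(0.9331, -0.4688)
step 8: x0=(0.2295, -0.0546) x1=(0.9651, 0.3857) x2=(-0.2290, -1.5850) x3=(-0.0226, 2.0300) x4=(0.9433, -0.4549)
step 9: x0=(0.2337, -0.0515) x1=(0.9751, 0.3943) x2=(-0.2213, -1.5717) x3=(-0.0142, 2.0362) x4=(0.9540, -0.4415)
step 10: x0=(0.2372, -0.0477) x1=(0.9850, 0.4031) x2=(-0.2136, -1.5584) x3=(-0.0057, 2.0424) x4=(0.9652, -0.4287)
step 11: x0=(0.2399, -0.0432) x1=(0.9947, 0.4121) x2=(-0.2058, -1.5451) x3=(0.0027, 2.0485) x4=(0.9768, -0.4163)
step 12: x0=(0.2423, -0.0382) x1=(1.0042, 0.4215) x2=(-0.1980, -1.5318) x3=(0.0112, 2.0547) x4=(0.9888, -0.4046)
step 13: x0=(0.2445, -0.0326) x1=(1.0134, 0.4312) x2=(-0.1903, -1.5184) x3=(0.0196, 2.0608) x4=(1.0010, -0.3934)
step 14: x0=(0.2469, -0.0266) x1=(1.0223, 0.4412) x2=(-0.1825, -1.5050) x3=(0.0281, 2.0669) x4=(1.0134, -0.3827)
step 15: x0=(0.2496, -0.0202) x1=(1.0309, 0.4516) x2=(-0.1747, -1.4915) x3=(0.0366, 2.0731) x4=(1.0259, -0.3726)
step 16: x0=(0.2529, -0.0135) x1=(1.0391, 0.4624) x2=(-0.1668, -1.4780) x3=(0.0451, 2.0792) x4=(1.0384, -0.3629)
step 17: x0=(0.2569, -0.0065) x1=(1.0471, 0.4735) x2=(-0.1590, -1.4645) x3=(0.0536, 2.0852) x4=(1.0508, -0.3537)
step 18: x0=(0.2617, 0.0006) x1=(1.0546, 0.4848) x2=(-0.1511, -1.4509) x3=(0.0620, 2.0913) x4=(1.0630, -0.3448)
step 19: x0=(0.2675, 0.0080) x1=(1.0618, 0.4964) x2=(-0.1432, -1.4373) x3=(0.0705, 2.0974) x4=(1.0751, -0.3362)
step 20: x0=(0.2742, 0.0155) x1=(1.0686, 0.5080) x2=(-0.1353, -1.4237) x3=(0.0791, 2.1034) x4=(1.0870, -0.3278)
step 21: x0=(0.2819, 0.0231) x1=(1.0751, 0.5198) x2=(-0.1274, -1.4100) x3=(0.0876, 2.1095) x4=(1.0987, -0.3195)
step 22: x0=(0.2907, 0.0309) x1=(1.0812, 0.5315) x2=(-0.1194, -1.3963) x3=(0.0961, 2.1155) x4=(1.1102, -0.3114)
step 23: x0=(0.3006, 0.0388) x1=(1.0870, 0.5432) x2=(-0.1114, -1.3825) x3=(0.1046, 2.1215) x4=(1.1214, -0.3033)
step 24: x0=(0.3115, 0.0469) x1=(1.0923, 0.5547) x2=(-0.1034, -1.3687) x3=(0.1131, 2.1275) x4=(1.1324, -0.2952)
step 25: x0=(0.3236, 0.0551) x1=(1.0974, 0.5661) x2=(-0.0954, -1.3549) x3=(0.1217, 2.1334) x4=(1.1431, -0.2870)
step 26: x0=(0.3367, 0.0634) x1=(1.1020, 0.5772) x2=(-0.0874, -1.3410) x3=(0.1302, 2.1394) x4=(1.1536, -0.2787)
step 27: x0=(0.3508, 0.0718) x1=(1.1064, 0.5880) x2=(-0.0793, -1.3271) x3=(0.1388, 2.1453) x4=(1.1638, -0.2702)
step 28: x0=(0.3659, 0.0804) x1=(1.1104, 0.5985) x2=(-0.0713, -1.3131) x3=(0.1473, 2.1513) x4=(1.1738, -0.2617)
step 29: x0=(0.3819, 0.0891) x1=(1.1141, 0.6087) x2=(-0.0631, -1.2991) x3=(0.1559, 2.1572) x4=(1.1836, -0.2529)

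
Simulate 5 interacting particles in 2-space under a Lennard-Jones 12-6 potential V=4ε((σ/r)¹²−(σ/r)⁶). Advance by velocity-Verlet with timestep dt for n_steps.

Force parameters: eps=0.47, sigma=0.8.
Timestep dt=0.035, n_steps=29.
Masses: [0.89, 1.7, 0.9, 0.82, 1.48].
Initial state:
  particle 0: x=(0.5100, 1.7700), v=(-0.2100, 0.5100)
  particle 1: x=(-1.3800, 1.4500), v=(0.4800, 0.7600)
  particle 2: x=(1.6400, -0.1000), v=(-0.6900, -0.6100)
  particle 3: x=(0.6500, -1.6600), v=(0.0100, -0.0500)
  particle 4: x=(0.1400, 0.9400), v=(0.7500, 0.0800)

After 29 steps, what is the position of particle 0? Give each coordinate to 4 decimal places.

(0.2279, 1.8979)

step 0: x0=(0.5100, 1.7700) x1=(-1.3800, 1.4500) x2=(1.6400, -0.1000) x3=(0.6500, -1.6600) x4=(0.1400, 0.9400)
step 1: x0=(0.5025, 1.7876) x1=(-1.3632, 1.4766) x2=(1.6158, -0.1213) x3=(0.6504, -1.6617) x4=(0.1663, 0.9430)
step 2: x0=(0.4948, 1.8046) x1=(-1.3462, 1.5032) x2=(1.5915, -0.1427) x3=(0.6508, -1.6634) x4=(0.1927, 0.9462)
step 3: x0=(0.4868, 1.8211) x1=(-1.3292, 1.5297) x2=(1.5671, -0.1640) x3=(0.6512, -1.6650) x4=(0.2191, 0.9498)
step 4: x0=(0.4786, 1.8369) x1=(-1.3121, 1.5562) x2=(1.5426, -0.1854) x3=(0.6517, -1.6665) x4=(0.2457, 0.9538)
step 5: x0=(0.4702, 1.8519) x1=(-1.2949, 1.5828) x2=(1.5180, -0.2068) x3=(0.6522, -1.6679) x4=(0.2723, 0.9582)
step 6: x0=(0.4615, 1.8662) x1=(-1.2776, 1.6093) x2=(1.4933, -0.2281) x3=(0.6528, -1.6692) x4=(0.2990, 0.9631)
step 7: x0=(0.4525, 1.8795) x1=(-1.2602, 1.6358) x2=(1.4684, -0.2495) x3=(0.6534, -1.6705) x4=(0.3258, 0.9685)
step 8: x0=(0.4434, 1.8918) x1=(-1.2428, 1.6622) x2=(1.4434, -0.2709) x3=(0.6541, -1.6716) x4=(0.3527, 0.9744)
step 9: x0=(0.4340, 1.9031) x1=(-1.2252, 1.6887) x2=(1.4183, -0.2923) x3=(0.6549, -1.6725) x4=(0.3797, 0.9809)
step 10: x0=(0.4245, 1.9132) x1=(-1.2076, 1.7152) x2=(1.3930, -0.3138) x3=(0.6558, -1.6733) x4=(0.4067, 0.9880)
step 11: x0=(0.4149, 1.9222) x1=(-1.1898, 1.7416) x2=(1.3675, -0.3353) x3=(0.6567, -1.6739) x4=(0.4337, 0.9958)
step 12: x0=(0.4051, 1.9299) x1=(-1.1720, 1.7680) x2=(1.3418, -0.3569) x3=(0.6578, -1.6743) x4=(0.4607, 1.0043)
step 13: x0=(0.3953, 1.9364) x1=(-1.1540, 1.7945) x2=(1.3160, -0.3785) x3=(0.6590, -1.6745) x4=(0.4877, 1.0134)
step 14: x0=(0.3854, 1.9417) x1=(-1.1359, 1.8209) x2=(1.2899, -0.4003) x3=(0.6603, -1.6744) x4=(0.5146, 1.0232)
step 15: x0=(0.3755, 1.9457) x1=(-1.1177, 1.8473) x2=(1.2637, -0.4223) x3=(0.6618, -1.6740) x4=(0.5414, 1.0337)
step 16: x0=(0.3655, 1.9486) x1=(-1.0993, 1.8738) x2=(1.2372, -0.4445) x3=(0.6635, -1.6732) x4=(0.5681, 1.0448)
step 17: x0=(0.3556, 1.9503) x1=(-1.0808, 1.9002) x2=(1.2105, -0.4670) x3=(0.6653, -1.6719) x4=(0.5947, 1.0566)
step 18: x0=(0.3456, 1.9508) x1=(-1.0621, 1.9266) x2=(1.1835, -0.4898) x3=(0.6674, -1.6702) x4=(0.6210, 1.0689)
step 19: x0=(0.3357, 1.9503) x1=(-1.0432, 1.9530) x2=(1.1563, -0.5130) x3=(0.6698, -1.6678) x4=(0.6472, 1.0819)
step 20: x0=(0.3257, 1.9488) x1=(-1.0240, 1.9794) x2=(1.1287, -0.5368) x3=(0.6725, -1.6647) x4=(0.6731, 1.0954)
step 21: x0=(0.3156, 1.9463) x1=(-1.0046, 2.0057) x2=(1.1008, -0.5613) x3=(0.6755, -1.6607) x4=(0.6989, 1.1094)
step 22: x0=(0.3055, 1.9429) x1=(-0.9849, 2.0321) x2=(1.0725, -0.5867) x3=(0.6789, -1.6557) x4=(0.7243, 1.1240)
step 23: x0=(0.2952, 1.9387) x1=(-0.9649, 2.0584) x2=(1.0437, -0.6131) x3=(0.6828, -1.6494) x4=(0.7495, 1.1390)
step 24: x0=(0.2847, 1.9337) x1=(-0.9445, 2.0847) x2=(1.0145, -0.6408) x3=(0.6872, -1.6415) x4=(0.7743, 1.1545)
step 25: x0=(0.2739, 1.9279) x1=(-0.9237, 2.1109) x2=(0.9847, -0.6702) x3=(0.6922, -1.6319) x4=(0.7988, 1.1705)
step 26: x0=(0.2629, 1.9214) x1=(-0.9024, 2.1370) x2=(0.9543, -0.7013) x3=(0.6978, -1.6203) x4=(0.8230, 1.1869)
step 27: x0=(0.2516, 1.9142) x1=(-0.8806, 2.1630) x2=(0.9235, -0.7339) x3=(0.7040, -1.6068) x4=(0.8467, 1.2039)
step 28: x0=(0.2399, 1.9064) x1=(-0.8582, 2.1889) x2=(0.8926, -0.7667) x3=(0.7101, -1.5932) x4=(0.8700, 1.2214)
step 29: x0=(0.2279, 1.8979) x1=(-0.8351, 2.2146) x2=(0.8630, -0.7940) x3=(0.7150, -1.5855) x4=(0.8927, 1.2395)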